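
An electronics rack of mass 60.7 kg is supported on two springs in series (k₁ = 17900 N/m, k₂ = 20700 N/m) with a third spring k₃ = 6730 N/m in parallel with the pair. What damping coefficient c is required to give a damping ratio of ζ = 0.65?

Series pair: k_s = k₁k₂/(k₁+k₂) = (17900)(20700)/(17900 + 20700) = 9599 N/m. In parallel with k₃: k_eq = 9599 + 6730 = 16330 N/m.
c_c = 2√(k_eq·m) = 2√(16330 × 60.7) = 1991 N·s/m.
c = ζ·c_c = 0.65 × 1991 = 1294 N·s/m.

1290 N·s/m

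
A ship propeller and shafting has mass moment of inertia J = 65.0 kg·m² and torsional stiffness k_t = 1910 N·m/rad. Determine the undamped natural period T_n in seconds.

ω_n = √(k_t/J) = √(1910/65.0) = √29.38 = 5.421 rad/s.
T_n = 2π/ω_n = 6.283/5.421 = 1.159 s.

1.16 s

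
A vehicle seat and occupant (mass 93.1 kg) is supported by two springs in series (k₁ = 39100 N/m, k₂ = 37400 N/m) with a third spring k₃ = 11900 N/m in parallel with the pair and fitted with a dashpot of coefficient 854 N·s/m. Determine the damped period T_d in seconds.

Series pair: k_s = k₁k₂/(k₁+k₂) = (39100)(37400)/(39100 + 37400) = 19120 N/m. In parallel with k₃: k_eq = 19120 + 11900 = 31020 N/m.
ω_n = √(k_eq/m) = √(31020/93.1) = 18.25 rad/s.
Critical damping c_c = 2√(k_eq·m) = 2√(31020 × 93.1) = 3399 N·s/m, so ζ = c/c_c = 854/3399 = 0.2513.
ω_d = ω_n√(1 − ζ²) = 18.25 × √(1 − 0.0631) = 17.67 rad/s.
T_d = 2π/ω_d = 0.3557 s.

0.356 s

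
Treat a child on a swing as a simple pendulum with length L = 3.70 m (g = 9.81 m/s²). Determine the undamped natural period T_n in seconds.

For a simple pendulum ω_n = √(g/L) = √(9.81/3.70) = √2.651 = 1.628 rad/s.
T_n = 2π/ω_n = 6.283/1.628 = 3.859 s.

3.86 s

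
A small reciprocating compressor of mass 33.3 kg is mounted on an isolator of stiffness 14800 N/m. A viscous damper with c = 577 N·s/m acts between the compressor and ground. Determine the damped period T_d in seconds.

ω_n = √(k/m) = √(14800/33.3) = 21.08 rad/s.
Critical damping c_c = 2√(k·m) = 2√(14800 × 33.3) = 1404 N·s/m, so ζ = c/c_c = 577/1404 = 0.4110.
ω_d = ω_n√(1 − ζ²) = 21.08 × √(1 − 0.169) = 19.22 rad/s.
T_d = 2π/ω_d = 0.3269 s.

0.327 s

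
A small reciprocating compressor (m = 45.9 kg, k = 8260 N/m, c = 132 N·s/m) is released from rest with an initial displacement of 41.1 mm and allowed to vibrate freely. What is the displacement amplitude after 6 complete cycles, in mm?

0.706 mm

ζ = c/(2√(km)) = 132/(2√(8260 × 45.9)) = 132/1231 = 0.1072.
Logarithmic decrement δ = 2πζ/√(1 − ζ²) = 2π × 0.1072/√(1 − 0.0115) = 0.6774.
After n cycles, x_n/x₀ = e^(−nδ), so x_6 = 41.1 × e^(−6 × 0.6774) = 41.1 × 0.01717 = 0.7059 mm.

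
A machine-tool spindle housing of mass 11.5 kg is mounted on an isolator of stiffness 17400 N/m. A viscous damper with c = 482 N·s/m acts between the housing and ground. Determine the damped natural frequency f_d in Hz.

5.22 Hz

ω_n = √(k/m) = √(17400/11.5) = 38.90 rad/s.
Critical damping c_c = 2√(k·m) = 2√(17400 × 11.5) = 894.7 N·s/m, so ζ = c/c_c = 482/894.7 = 0.5388.
ω_d = ω_n√(1 − ζ²) = 38.90 × √(1 − 0.290) = 32.77 rad/s.
f_d = ω_d/(2π) = 5.215 Hz.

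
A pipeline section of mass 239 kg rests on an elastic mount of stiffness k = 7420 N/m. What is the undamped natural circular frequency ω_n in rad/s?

ω_n = √(k/m) = √(7420/239) = √31.05 = 5.572 rad/s.

5.57 rad/s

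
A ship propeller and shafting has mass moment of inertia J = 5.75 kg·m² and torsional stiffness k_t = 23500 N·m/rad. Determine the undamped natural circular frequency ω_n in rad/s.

ω_n = √(k_t/J) = √(23500/5.75) = √4087 = 63.93 rad/s.

63.9 rad/s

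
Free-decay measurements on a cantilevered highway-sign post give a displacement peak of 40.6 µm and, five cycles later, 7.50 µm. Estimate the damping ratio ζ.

Logarithmic decrement δ = (1/n)·ln(x₀/x_n) = (1/5)·ln(40.6/7.50) = (1/5)·ln(5.413) = 0.3378.
ζ = δ/√(4π² + δ²) = 0.3378/√(39.48 + 0.114) = 0.3378/6.292 = 0.05368.

0.0537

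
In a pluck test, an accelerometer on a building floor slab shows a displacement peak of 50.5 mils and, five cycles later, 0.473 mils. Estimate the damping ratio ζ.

0.147

Logarithmic decrement δ = (1/n)·ln(x₀/x_n) = (1/5)·ln(50.5/0.473) = (1/5)·ln(106.8) = 0.9341.
ζ = δ/√(4π² + δ²) = 0.9341/√(39.48 + 0.873) = 0.9341/6.352 = 0.1471.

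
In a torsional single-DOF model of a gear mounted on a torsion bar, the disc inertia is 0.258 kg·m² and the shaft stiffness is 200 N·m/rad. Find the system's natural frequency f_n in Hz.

ω_n = √(k_t/J) = √(200/0.258) = √775.2 = 27.84 rad/s.
f_n = ω_n/(2π) = 27.84/6.283 = 4.431 Hz.

4.43 Hz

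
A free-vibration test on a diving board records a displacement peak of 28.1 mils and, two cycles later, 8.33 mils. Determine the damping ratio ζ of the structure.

0.0963

Logarithmic decrement δ = (1/n)·ln(x₀/x_n) = (1/2)·ln(28.1/8.33) = (1/2)·ln(3.373) = 0.6080.
ζ = δ/√(4π² + δ²) = 0.6080/√(39.48 + 0.370) = 0.6080/6.313 = 0.09631.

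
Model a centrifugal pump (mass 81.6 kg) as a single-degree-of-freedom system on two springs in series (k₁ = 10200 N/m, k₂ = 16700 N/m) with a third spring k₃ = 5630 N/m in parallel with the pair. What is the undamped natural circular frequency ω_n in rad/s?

12.1 rad/s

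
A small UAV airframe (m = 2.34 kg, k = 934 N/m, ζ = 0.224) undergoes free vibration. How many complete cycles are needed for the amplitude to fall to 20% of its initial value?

2 cycles

Logarithmic decrement δ = 2πζ/√(1 − ζ²) = 2π × 0.2240/√(1 − 0.0502) = 1.444.
x_n/x₀ = e^(−nδ) ≤ 0.2; take ln: n ≥ ln(1/0.2)/δ = 1.609/1.444 = 1.114.
So 2 complete cycles are required.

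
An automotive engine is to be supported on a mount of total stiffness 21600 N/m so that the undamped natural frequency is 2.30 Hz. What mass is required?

103 kg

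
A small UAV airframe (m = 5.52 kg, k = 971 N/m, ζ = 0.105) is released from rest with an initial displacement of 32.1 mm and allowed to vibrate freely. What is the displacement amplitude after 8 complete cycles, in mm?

Logarithmic decrement δ = 2πζ/√(1 − ζ²) = 2π × 0.1050/√(1 − 0.0110) = 0.6634.
After n cycles, x_n/x₀ = e^(−nδ), so x_8 = 32.1 × e^(−8 × 0.6634) = 32.1 × 0.004956 = 0.1591 mm.

0.159 mm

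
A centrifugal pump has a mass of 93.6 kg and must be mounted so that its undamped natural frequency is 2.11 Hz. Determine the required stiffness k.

16500 N/m

ω_n = 2πf_n = 2π × 2.11 = 13.26 rad/s.
k = m·ω_n² = 93.6 × 13.26² = 93.6 × 175.8 = 16450 N/m.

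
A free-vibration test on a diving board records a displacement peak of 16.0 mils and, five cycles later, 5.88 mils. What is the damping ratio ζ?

0.0318

Logarithmic decrement δ = (1/n)·ln(x₀/x_n) = (1/5)·ln(16.0/5.88) = (1/5)·ln(2.721) = 0.2002.
ζ = δ/√(4π² + δ²) = 0.2002/√(39.48 + 0.0401) = 0.2002/6.286 = 0.03185.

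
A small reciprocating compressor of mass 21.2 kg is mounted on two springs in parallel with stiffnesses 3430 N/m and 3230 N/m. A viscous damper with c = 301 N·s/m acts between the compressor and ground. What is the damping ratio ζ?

Parallel springs add: k_eq = 3430 + 3230 = 6660 N/m.
ω_n = √(k_eq/m) = √(6660/21.2) = 17.72 rad/s.
Critical damping c_c = 2√(k_eq·m) = 2√(6660 × 21.2) = 751.5 N·s/m, so ζ = c/c_c = 301/751.5 = 0.4005.

0.401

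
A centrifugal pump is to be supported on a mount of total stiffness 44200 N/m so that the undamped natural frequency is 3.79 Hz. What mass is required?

ω_n = 2πf_n = 2π × 3.79 = 23.81 rad/s.
m = k/ω_n² = 44200/23.81² = 44200/567.1 = 77.94 kg.

77.9 kg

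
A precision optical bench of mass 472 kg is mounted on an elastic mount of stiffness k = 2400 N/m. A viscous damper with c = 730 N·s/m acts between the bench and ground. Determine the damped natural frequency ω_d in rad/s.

ω_n = √(k/m) = √(2400/472) = 2.255 rad/s.
Critical damping c_c = 2√(k·m) = 2√(2400 × 472) = 2129 N·s/m, so ζ = c/c_c = 730/2129 = 0.3429.
ω_d = ω_n√(1 − ζ²) = 2.255 × √(1 − 0.118) = 2.118 rad/s.

2.12 rad/s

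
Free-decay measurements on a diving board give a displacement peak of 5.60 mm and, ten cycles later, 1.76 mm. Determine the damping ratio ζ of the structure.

Logarithmic decrement δ = (1/n)·ln(x₀/x_n) = (1/10)·ln(5.60/1.76) = (1/10)·ln(3.182) = 0.1157.
ζ = δ/√(4π² + δ²) = 0.1157/√(39.48 + 0.0134) = 0.1157/6.284 = 0.01842.

0.0184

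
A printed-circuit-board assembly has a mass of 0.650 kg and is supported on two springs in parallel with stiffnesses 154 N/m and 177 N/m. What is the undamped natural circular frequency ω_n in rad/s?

22.6 rad/s

Parallel springs add: k_eq = 154 + 177 = 331.0 N/m.
ω_n = √(k_eq/m) = √(331.0/0.650) = √509.2 = 22.57 rad/s.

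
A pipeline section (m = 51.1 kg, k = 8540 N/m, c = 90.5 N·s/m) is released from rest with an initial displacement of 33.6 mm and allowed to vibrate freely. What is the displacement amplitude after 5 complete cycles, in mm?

3.89 mm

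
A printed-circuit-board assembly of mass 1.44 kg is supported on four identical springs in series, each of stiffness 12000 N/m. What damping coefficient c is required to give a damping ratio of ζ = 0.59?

77.6 N·s/m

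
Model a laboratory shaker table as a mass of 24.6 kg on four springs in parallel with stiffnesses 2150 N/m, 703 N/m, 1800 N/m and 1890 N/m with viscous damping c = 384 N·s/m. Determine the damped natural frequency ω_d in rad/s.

Parallel springs add: k_eq = 2150 + 703 + 1800 + 1890 = 6543 N/m.
ω_n = √(k_eq/m) = √(6543/24.6) = 16.31 rad/s.
Critical damping c_c = 2√(k_eq·m) = 2√(6543 × 24.6) = 802.4 N·s/m, so ζ = c/c_c = 384/802.4 = 0.4786.
ω_d = ω_n√(1 − ζ²) = 16.31 × √(1 − 0.229) = 14.32 rad/s.

14.3 rad/s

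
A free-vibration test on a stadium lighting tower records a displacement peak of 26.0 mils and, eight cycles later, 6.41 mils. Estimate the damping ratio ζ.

0.0278

Logarithmic decrement δ = (1/n)·ln(x₀/x_n) = (1/8)·ln(26.0/6.41) = (1/8)·ln(4.056) = 0.1750.
ζ = δ/√(4π² + δ²) = 0.1750/√(39.48 + 0.0306) = 0.1750/6.286 = 0.02785.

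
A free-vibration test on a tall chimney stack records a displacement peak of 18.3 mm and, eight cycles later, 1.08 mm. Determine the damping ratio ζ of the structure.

Logarithmic decrement δ = (1/n)·ln(x₀/x_n) = (1/8)·ln(18.3/1.08) = (1/8)·ln(16.94) = 0.3537.
ζ = δ/√(4π² + δ²) = 0.3537/√(39.48 + 0.125) = 0.3537/6.293 = 0.05621.

0.0562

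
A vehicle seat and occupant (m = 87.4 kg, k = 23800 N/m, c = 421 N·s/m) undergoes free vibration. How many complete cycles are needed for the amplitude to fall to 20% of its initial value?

2 cycles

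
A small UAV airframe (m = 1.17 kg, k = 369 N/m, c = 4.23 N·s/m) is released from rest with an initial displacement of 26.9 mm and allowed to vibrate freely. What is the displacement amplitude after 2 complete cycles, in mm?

7.44 mm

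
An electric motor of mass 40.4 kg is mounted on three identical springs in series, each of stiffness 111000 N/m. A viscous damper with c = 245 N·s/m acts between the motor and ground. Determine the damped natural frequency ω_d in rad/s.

30.1 rad/s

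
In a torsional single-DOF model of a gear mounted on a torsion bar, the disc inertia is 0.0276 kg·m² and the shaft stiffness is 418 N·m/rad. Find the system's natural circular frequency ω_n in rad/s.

ω_n = √(k_t/J) = √(418/0.0276) = √15140 = 123.1 rad/s.

123 rad/s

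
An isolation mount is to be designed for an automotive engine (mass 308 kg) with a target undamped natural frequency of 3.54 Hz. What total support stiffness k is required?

152000 N/m

ω_n = 2πf_n = 2π × 3.54 = 22.24 rad/s.
k = m·ω_n² = 308 × 22.24² = 308 × 494.7 = 152400 N/m.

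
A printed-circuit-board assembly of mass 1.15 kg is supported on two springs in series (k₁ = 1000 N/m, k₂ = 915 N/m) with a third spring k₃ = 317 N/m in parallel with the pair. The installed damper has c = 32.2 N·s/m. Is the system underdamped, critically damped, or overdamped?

Series pair: k_s = k₁k₂/(k₁+k₂) = (1000)(915)/(1000 + 915) = 477.8 N/m. In parallel with k₃: k_eq = 477.8 + 317 = 794.8 N/m.
c_c = 2√(k_eq·m) = 60.47 N·s/m; ζ = c/c_c = 32.2/60.47 = 0.533.
Since ζ < 1 the system is underdamped.

underdamped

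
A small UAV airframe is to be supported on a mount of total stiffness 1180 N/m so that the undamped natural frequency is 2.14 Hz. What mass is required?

ω_n = 2πf_n = 2π × 2.14 = 13.45 rad/s.
m = k/ω_n² = 1180/13.45² = 1180/180.8 = 6.527 kg.

6.53 kg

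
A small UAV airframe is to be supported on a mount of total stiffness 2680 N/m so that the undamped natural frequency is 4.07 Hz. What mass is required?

4.10 kg

ω_n = 2πf_n = 2π × 4.07 = 25.57 rad/s.
m = k/ω_n² = 2680/25.57² = 2680/654.0 = 4.098 kg.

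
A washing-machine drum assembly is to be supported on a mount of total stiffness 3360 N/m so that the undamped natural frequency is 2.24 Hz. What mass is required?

17.0 kg

ω_n = 2πf_n = 2π × 2.24 = 14.07 rad/s.
m = k/ω_n² = 3360/14.07² = 3360/198.1 = 16.96 kg.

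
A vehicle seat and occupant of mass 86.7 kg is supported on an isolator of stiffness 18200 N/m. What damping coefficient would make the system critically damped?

c_c = 2√(k·m) = 2√(18200 × 86.7) = 2 × 1256 = 2512 N·s/m.

2510 N·s/m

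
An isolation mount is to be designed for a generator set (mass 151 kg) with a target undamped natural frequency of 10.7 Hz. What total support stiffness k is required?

ω_n = 2πf_n = 2π × 10.7 = 67.23 rad/s.
k = m·ω_n² = 151 × 67.23² = 151 × 4520 = 682500 N/m.

683000 N/m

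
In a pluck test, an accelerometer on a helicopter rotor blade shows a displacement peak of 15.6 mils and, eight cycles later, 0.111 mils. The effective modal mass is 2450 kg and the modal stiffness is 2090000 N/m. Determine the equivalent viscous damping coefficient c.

Logarithmic decrement δ = (1/n)·ln(x₀/x_n) = (1/8)·ln(15.6/0.111) = (1/8)·ln(140.5) = 0.6182.
ζ = δ/√(4π² + δ²) = 0.6182/√(39.48 + 0.382) = 0.6182/6.314 = 0.09791.
c = ζ · 2√(km) = 0.09791 × 2√(2090000 × 2450) = 0.09791 × 143100 = 14010 N·s/m.

14000 N·s/m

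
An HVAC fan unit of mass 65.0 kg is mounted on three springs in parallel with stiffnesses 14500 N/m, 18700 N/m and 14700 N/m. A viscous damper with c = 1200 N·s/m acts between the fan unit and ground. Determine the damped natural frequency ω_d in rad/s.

Parallel springs add: k_eq = 14500 + 18700 + 14700 = 47900 N/m.
ω_n = √(k_eq/m) = √(47900/65.0) = 27.15 rad/s.
Critical damping c_c = 2√(k_eq·m) = 2√(47900 × 65.0) = 3529 N·s/m, so ζ = c/c_c = 1200/3529 = 0.3400.
ω_d = ω_n√(1 − ζ²) = 27.15 × √(1 − 0.116) = 25.53 rad/s.

25.5 rad/s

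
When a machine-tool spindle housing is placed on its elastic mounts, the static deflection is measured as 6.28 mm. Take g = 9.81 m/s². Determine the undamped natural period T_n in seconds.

0.159 s

ω_n = √(g/δ_st) = √(9.81/0.00628) = √1562 = 39.52 rad/s.
T_n = 2π/ω_n = 6.283/39.52 = 0.1590 s.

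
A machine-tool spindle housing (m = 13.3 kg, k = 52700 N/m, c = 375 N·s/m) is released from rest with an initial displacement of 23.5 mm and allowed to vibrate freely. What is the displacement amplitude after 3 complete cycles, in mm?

ζ = c/(2√(km)) = 375/(2√(52700 × 13.3)) = 375/1674 = 0.2240.
Logarithmic decrement δ = 2πζ/√(1 − ζ²) = 2π × 0.2240/√(1 − 0.0502) = 1.444.
After n cycles, x_n/x₀ = e^(−nδ), so x_3 = 23.5 × e^(−3 × 1.444) = 23.5 × 0.01315 = 0.3090 mm.

0.309 mm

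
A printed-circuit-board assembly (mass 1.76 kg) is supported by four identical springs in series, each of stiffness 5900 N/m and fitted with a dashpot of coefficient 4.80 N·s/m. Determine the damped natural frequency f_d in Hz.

4.60 Hz

Series springs: 1/k_eq = 4/5900, so k_eq = 5900/4 = 1475 N/m.
ω_n = √(k_eq/m) = √(1475/1.76) = 28.95 rad/s.
Critical damping c_c = 2√(k_eq·m) = 2√(1475 × 1.76) = 101.9 N·s/m, so ζ = c/c_c = 4.80/101.9 = 0.04710.
ω_d = ω_n√(1 − ζ²) = 28.95 × √(1 − 0.00222) = 28.92 rad/s.
f_d = ω_d/(2π) = 4.602 Hz.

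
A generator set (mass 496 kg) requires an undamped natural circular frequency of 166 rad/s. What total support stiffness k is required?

13700000 N/m

k = m·ω_n² = 496 × 166.0² = 496 × 27560 = 13670000 N/m.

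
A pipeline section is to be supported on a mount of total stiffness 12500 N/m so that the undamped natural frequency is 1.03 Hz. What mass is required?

ω_n = 2πf_n = 2π × 1.03 = 6.472 rad/s.
m = k/ω_n² = 12500/6.472² = 12500/41.88 = 298.5 kg.

298 kg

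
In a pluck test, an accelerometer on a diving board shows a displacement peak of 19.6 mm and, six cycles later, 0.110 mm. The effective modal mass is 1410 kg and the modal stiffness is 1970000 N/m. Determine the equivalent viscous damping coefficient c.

Logarithmic decrement δ = (1/n)·ln(x₀/x_n) = (1/6)·ln(19.6/0.110) = (1/6)·ln(178.2) = 0.8638.
ζ = δ/√(4π² + δ²) = 0.8638/√(39.48 + 0.746) = 0.8638/6.342 = 0.1362.
c = ζ · 2√(km) = 0.1362 × 2√(1970000 × 1410) = 0.1362 × 105400 = 14360 N·s/m.

14400 N·s/m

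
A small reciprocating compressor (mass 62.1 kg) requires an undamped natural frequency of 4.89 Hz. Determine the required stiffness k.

58600 N/m

ω_n = 2πf_n = 2π × 4.89 = 30.72 rad/s.
k = m·ω_n² = 62.1 × 30.72² = 62.1 × 944.0 = 58620 N/m.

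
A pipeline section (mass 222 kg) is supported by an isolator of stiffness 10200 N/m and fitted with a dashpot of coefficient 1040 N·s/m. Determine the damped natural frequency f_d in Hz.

ω_n = √(k/m) = √(10200/222) = 6.778 rad/s.
Critical damping c_c = 2√(k·m) = 2√(10200 × 222) = 3010 N·s/m, so ζ = c/c_c = 1040/3010 = 0.3456.
ω_d = ω_n√(1 − ζ²) = 6.778 × √(1 − 0.119) = 6.361 rad/s.
f_d = ω_d/(2π) = 1.012 Hz.

1.01 Hz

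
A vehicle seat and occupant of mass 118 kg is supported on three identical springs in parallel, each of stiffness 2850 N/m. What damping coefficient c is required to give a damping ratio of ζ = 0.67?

1350 N·s/m

Parallel springs add: k_eq = 3 × 2850 = 8550 N/m.
c_c = 2√(k_eq·m) = 2√(8550 × 118) = 2009 N·s/m.
c = ζ·c_c = 0.67 × 2009 = 1346 N·s/m.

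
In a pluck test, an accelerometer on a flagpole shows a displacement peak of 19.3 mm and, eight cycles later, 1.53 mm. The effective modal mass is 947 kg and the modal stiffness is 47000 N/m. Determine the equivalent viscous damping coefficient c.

672 N·s/m

Logarithmic decrement δ = (1/n)·ln(x₀/x_n) = (1/8)·ln(19.3/1.53) = (1/8)·ln(12.61) = 0.3169.
ζ = δ/√(4π² + δ²) = 0.3169/√(39.48 + 0.100) = 0.3169/6.291 = 0.05036.
c = ζ · 2√(km) = 0.05036 × 2√(47000 × 947) = 0.05036 × 13340 = 672.0 N·s/m.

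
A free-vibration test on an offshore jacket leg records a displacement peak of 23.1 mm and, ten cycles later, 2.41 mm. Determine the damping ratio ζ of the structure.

Logarithmic decrement δ = (1/n)·ln(x₀/x_n) = (1/10)·ln(23.1/2.41) = (1/10)·ln(9.585) = 0.2260.
ζ = δ/√(4π² + δ²) = 0.2260/√(39.48 + 0.0511) = 0.2260/6.287 = 0.03595.

0.0359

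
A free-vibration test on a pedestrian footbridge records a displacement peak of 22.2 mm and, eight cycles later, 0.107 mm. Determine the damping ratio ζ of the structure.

Logarithmic decrement δ = (1/n)·ln(x₀/x_n) = (1/8)·ln(22.2/0.107) = (1/8)·ln(207.5) = 0.6669.
ζ = δ/√(4π² + δ²) = 0.6669/√(39.48 + 0.445) = 0.6669/6.318 = 0.1055.

0.106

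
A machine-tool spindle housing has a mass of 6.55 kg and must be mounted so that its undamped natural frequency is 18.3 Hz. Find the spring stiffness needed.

ω_n = 2πf_n = 2π × 18.3 = 115.0 rad/s.
k = m·ω_n² = 6.55 × 115.0² = 6.55 × 13220 = 86600 N/m.

86600 N/m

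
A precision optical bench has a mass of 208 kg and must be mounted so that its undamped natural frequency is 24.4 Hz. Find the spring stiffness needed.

ω_n = 2πf_n = 2π × 24.4 = 153.3 rad/s.
k = m·ω_n² = 208 × 153.3² = 208 × 23500 = 4889000 N/m.

4890000 N/m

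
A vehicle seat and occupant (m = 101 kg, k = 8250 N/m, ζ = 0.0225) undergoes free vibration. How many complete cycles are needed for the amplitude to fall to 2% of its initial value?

28 cycles

Logarithmic decrement δ = 2πζ/√(1 − ζ²) = 2π × 0.02250/√(1 − 0.000506) = 0.1414.
x_n/x₀ = e^(−nδ) ≤ 0.02; take ln: n ≥ ln(1/0.02)/δ = 3.912/0.1414 = 27.66.
So 28 complete cycles are required.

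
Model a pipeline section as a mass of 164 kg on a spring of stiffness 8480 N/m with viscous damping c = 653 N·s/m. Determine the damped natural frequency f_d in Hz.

1.10 Hz

ω_n = √(k/m) = √(8480/164) = 7.191 rad/s.
Critical damping c_c = 2√(k·m) = 2√(8480 × 164) = 2359 N·s/m, so ζ = c/c_c = 653/2359 = 0.2769.
ω_d = ω_n√(1 − ζ²) = 7.191 × √(1 − 0.0767) = 6.910 rad/s.
f_d = ω_d/(2π) = 1.100 Hz.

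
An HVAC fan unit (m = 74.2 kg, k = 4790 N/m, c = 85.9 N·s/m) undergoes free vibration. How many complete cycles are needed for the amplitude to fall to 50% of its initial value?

ζ = c/(2√(km)) = 85.9/(2√(4790 × 74.2)) = 85.9/1192 = 0.07204.
Logarithmic decrement δ = 2πζ/√(1 − ζ²) = 2π × 0.07204/√(1 − 0.00519) = 0.4538.
x_n/x₀ = e^(−nδ) ≤ 0.5; take ln: n ≥ ln(1/0.5)/δ = 0.6931/0.4538 = 1.527.
So 2 complete cycles are required.

2 cycles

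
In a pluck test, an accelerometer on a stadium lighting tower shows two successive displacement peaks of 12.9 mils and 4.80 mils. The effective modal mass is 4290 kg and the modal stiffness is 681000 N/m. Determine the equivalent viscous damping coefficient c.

Logarithmic decrement δ = (1/n)·ln(x₀/x_n) = (1/1)·ln(12.9/4.80) = (1/1)·ln(2.688) = 0.9886.
ζ = δ/√(4π² + δ²) = 0.9886/√(39.48 + 0.977) = 0.9886/6.360 = 0.1554.
c = ζ · 2√(km) = 0.1554 × 2√(681000 × 4290) = 0.1554 × 108100 = 16800 N·s/m.

16800 N·s/m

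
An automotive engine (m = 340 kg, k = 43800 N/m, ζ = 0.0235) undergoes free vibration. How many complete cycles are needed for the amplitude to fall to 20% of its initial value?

11 cycles

Logarithmic decrement δ = 2πζ/√(1 − ζ²) = 2π × 0.02350/√(1 − 0.000552) = 0.1477.
x_n/x₀ = e^(−nδ) ≤ 0.2; take ln: n ≥ ln(1/0.2)/δ = 1.609/0.1477 = 10.90.
So 11 complete cycles are required.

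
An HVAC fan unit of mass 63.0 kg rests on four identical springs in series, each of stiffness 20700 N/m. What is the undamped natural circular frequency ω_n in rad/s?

Series springs: 1/k_eq = 4/20700, so k_eq = 20700/4 = 5175 N/m.
ω_n = √(k_eq/m) = √(5175/63.0) = √82.14 = 9.063 rad/s.

9.06 rad/s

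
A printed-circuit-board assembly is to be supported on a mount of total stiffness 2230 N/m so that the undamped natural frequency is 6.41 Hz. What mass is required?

1.37 kg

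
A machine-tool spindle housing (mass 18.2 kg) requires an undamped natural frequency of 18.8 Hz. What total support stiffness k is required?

ω_n = 2πf_n = 2π × 18.8 = 118.1 rad/s.
k = m·ω_n² = 18.2 × 118.1² = 18.2 × 13950 = 253900 N/m.

254000 N/m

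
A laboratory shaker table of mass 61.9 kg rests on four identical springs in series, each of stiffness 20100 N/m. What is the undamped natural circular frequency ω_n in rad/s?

9.01 rad/s

Series springs: 1/k_eq = 4/20100, so k_eq = 20100/4 = 5025 N/m.
ω_n = √(k_eq/m) = √(5025/61.9) = √81.18 = 9.010 rad/s.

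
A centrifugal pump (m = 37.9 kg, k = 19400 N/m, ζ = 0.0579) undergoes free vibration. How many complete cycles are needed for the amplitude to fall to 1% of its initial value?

Logarithmic decrement δ = 2πζ/√(1 − ζ²) = 2π × 0.05790/√(1 − 0.00335) = 0.3644.
x_n/x₀ = e^(−nδ) ≤ 0.01; take ln: n ≥ ln(1/0.01)/δ = 4.605/0.3644 = 12.64.
So 13 complete cycles are required.

13 cycles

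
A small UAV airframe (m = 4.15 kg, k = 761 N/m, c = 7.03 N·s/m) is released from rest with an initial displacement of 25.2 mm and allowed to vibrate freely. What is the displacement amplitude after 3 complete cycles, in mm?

7.73 mm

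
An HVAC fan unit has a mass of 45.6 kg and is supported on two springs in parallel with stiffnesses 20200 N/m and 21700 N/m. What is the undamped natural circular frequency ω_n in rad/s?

30.3 rad/s

Parallel springs add: k_eq = 20200 + 21700 = 41900 N/m.
ω_n = √(k_eq/m) = √(41900/45.6) = √918.9 = 30.31 rad/s.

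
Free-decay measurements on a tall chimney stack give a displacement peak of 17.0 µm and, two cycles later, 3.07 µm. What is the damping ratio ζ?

0.135

Logarithmic decrement δ = (1/n)·ln(x₀/x_n) = (1/2)·ln(17.0/3.07) = (1/2)·ln(5.537) = 0.8558.
ζ = δ/√(4π² + δ²) = 0.8558/√(39.48 + 0.732) = 0.8558/6.341 = 0.1350.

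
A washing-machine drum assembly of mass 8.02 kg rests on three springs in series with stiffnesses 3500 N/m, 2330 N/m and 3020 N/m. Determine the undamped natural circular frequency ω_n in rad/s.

10.9 rad/s

Series springs: 1/k_eq = 1/3500 + 1/2330 + 1/3020 = 0.001046, so k_eq = 956.0 N/m.
ω_n = √(k_eq/m) = √(956.0/8.02) = √119.2 = 10.92 rad/s.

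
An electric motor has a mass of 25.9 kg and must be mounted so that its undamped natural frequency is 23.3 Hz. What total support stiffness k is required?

555000 N/m

ω_n = 2πf_n = 2π × 23.3 = 146.4 rad/s.
k = m·ω_n² = 25.9 × 146.4² = 25.9 × 21430 = 555100 N/m.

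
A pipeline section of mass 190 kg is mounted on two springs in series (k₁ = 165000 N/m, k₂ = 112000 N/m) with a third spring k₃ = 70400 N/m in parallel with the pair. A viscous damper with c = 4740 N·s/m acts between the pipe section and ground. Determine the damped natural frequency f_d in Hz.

3.79 Hz

Series pair: k_s = k₁k₂/(k₁+k₂) = (165000)(112000)/(165000 + 112000) = 66710 N/m. In parallel with k₃: k_eq = 66710 + 70400 = 137100 N/m.
ω_n = √(k_eq/m) = √(137100/190) = 26.86 rad/s.
Critical damping c_c = 2√(k_eq·m) = 2√(137100 × 190) = 10210 N·s/m, so ζ = c/c_c = 4740/10210 = 0.4643.
ω_d = ω_n√(1 − ζ²) = 26.86 × √(1 − 0.216) = 23.79 rad/s.
f_d = ω_d/(2π) = 3.787 Hz.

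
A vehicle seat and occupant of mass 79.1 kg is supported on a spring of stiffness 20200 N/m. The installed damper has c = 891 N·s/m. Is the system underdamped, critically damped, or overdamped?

underdamped

c_c = 2√(k·m) = 2528 N·s/m; ζ = c/c_c = 891/2528 = 0.352.
Since ζ < 1 the system is underdamped.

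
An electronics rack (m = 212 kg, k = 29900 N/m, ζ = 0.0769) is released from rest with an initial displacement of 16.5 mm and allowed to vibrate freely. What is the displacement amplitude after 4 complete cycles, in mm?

2.37 mm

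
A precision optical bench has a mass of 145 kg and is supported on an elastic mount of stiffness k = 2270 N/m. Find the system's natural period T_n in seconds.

ω_n = √(k/m) = √(2270/145) = √15.66 = 3.957 rad/s.
T_n = 2π/ω_n = 6.283/3.957 = 1.588 s.

1.59 s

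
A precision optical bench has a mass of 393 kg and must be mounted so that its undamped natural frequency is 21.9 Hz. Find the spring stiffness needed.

ω_n = 2πf_n = 2π × 21.9 = 137.6 rad/s.
k = m·ω_n² = 393 × 137.6² = 393 × 18930 = 7441000 N/m.

7440000 N/m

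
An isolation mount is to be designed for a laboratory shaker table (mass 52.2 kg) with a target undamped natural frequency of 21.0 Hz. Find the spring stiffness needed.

ω_n = 2πf_n = 2π × 21.0 = 131.9 rad/s.
k = m·ω_n² = 52.2 × 131.9² = 52.2 × 17410 = 908800 N/m.

909000 N/m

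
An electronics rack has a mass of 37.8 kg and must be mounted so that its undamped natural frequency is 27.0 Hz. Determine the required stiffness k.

ω_n = 2πf_n = 2π × 27.0 = 169.6 rad/s.
k = m·ω_n² = 37.8 × 169.6² = 37.8 × 28780 = 1088000 N/m.

1090000 N/m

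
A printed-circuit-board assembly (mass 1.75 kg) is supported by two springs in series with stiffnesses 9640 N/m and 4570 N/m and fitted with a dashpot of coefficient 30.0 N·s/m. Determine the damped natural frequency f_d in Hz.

6.56 Hz

Series springs: 1/k_eq = 1/9640 + 1/4570 = 0.0003226, so k_eq = 3100 N/m.
ω_n = √(k_eq/m) = √(3100/1.75) = 42.09 rad/s.
Critical damping c_c = 2√(k_eq·m) = 2√(3100 × 1.75) = 147.3 N·s/m, so ζ = c/c_c = 30.0/147.3 = 0.2036.
ω_d = ω_n√(1 − ζ²) = 42.09 × √(1 − 0.0415) = 41.21 rad/s.
f_d = ω_d/(2π) = 6.558 Hz.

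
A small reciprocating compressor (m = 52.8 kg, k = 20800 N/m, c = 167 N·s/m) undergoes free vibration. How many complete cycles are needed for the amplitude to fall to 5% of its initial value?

ζ = c/(2√(km)) = 167/(2√(20800 × 52.8)) = 167/2096 = 0.07968.
Logarithmic decrement δ = 2πζ/√(1 − ζ²) = 2π × 0.07968/√(1 − 0.00635) = 0.5022.
x_n/x₀ = e^(−nδ) ≤ 0.05; take ln: n ≥ ln(1/0.05)/δ = 2.996/0.5022 = 5.965.
So 6 complete cycles are required.

6 cycles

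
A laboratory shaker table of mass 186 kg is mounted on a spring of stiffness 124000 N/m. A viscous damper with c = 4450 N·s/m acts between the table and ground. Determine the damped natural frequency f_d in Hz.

ω_n = √(k/m) = √(124000/186) = 25.82 rad/s.
Critical damping c_c = 2√(k·m) = 2√(124000 × 186) = 9605 N·s/m, so ζ = c/c_c = 4450/9605 = 0.4633.
ω_d = ω_n√(1 − ζ²) = 25.82 × √(1 − 0.215) = 22.88 rad/s.
f_d = ω_d/(2π) = 3.642 Hz.

3.64 Hz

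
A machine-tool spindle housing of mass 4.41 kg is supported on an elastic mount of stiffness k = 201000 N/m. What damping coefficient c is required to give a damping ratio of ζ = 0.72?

c_c = 2√(k·m) = 2√(201000 × 4.41) = 1883 N·s/m.
c = ζ·c_c = 0.72 × 1883 = 1356 N·s/m.

1360 N·s/m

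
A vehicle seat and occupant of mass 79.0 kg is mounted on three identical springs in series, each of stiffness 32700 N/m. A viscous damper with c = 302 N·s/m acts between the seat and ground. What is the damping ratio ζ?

Series springs: 1/k_eq = 3/32700, so k_eq = 32700/3 = 10900 N/m.
ω_n = √(k_eq/m) = √(10900/79.0) = 11.75 rad/s.
Critical damping c_c = 2√(k_eq·m) = 2√(10900 × 79.0) = 1856 N·s/m, so ζ = c/c_c = 302/1856 = 0.1627.

0.163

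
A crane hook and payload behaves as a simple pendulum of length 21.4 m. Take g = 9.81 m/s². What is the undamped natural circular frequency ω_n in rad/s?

For a simple pendulum ω_n = √(g/L) = √(9.81/21.4) = √0.4584 = 0.6771 rad/s.

0.677 rad/s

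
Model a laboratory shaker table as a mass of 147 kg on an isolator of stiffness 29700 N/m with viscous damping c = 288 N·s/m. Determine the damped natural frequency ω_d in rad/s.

14.2 rad/s

ω_n = √(k/m) = √(29700/147) = 14.21 rad/s.
Critical damping c_c = 2√(k·m) = 2√(29700 × 147) = 4179 N·s/m, so ζ = c/c_c = 288/4179 = 0.06892.
ω_d = ω_n√(1 − ζ²) = 14.21 × √(1 − 0.00475) = 14.18 rad/s.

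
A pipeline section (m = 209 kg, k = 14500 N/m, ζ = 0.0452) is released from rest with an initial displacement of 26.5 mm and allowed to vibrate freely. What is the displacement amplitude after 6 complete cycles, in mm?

4.81 mm

Logarithmic decrement δ = 2πζ/√(1 − ζ²) = 2π × 0.04520/√(1 − 0.00204) = 0.2843.
After n cycles, x_n/x₀ = e^(−nδ), so x_6 = 26.5 × e^(−6 × 0.2843) = 26.5 × 0.1816 = 4.813 mm.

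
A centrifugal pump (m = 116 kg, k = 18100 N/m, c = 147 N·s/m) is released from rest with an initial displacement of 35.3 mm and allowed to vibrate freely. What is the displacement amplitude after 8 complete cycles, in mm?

ζ = c/(2√(km)) = 147/(2√(18100 × 116)) = 147/2898 = 0.05072.
Logarithmic decrement δ = 2πζ/√(1 − ζ²) = 2π × 0.05072/√(1 − 0.00257) = 0.3191.
After n cycles, x_n/x₀ = e^(−nδ), so x_8 = 35.3 × e^(−8 × 0.3191) = 35.3 × 0.07785 = 2.748 mm.

2.75 mm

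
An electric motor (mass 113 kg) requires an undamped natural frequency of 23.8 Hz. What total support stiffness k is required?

ω_n = 2πf_n = 2π × 23.8 = 149.5 rad/s.
k = m·ω_n² = 113 × 149.5² = 113 × 22360 = 2527000 N/m.

2530000 N/m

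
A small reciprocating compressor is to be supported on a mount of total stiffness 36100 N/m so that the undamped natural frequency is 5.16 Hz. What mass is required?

34.3 kg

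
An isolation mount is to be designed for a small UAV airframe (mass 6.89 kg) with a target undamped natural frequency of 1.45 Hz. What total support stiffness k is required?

ω_n = 2πf_n = 2π × 1.45 = 9.111 rad/s.
k = m·ω_n² = 6.89 × 9.111² = 6.89 × 83.00 = 571.9 N/m.

572 N/m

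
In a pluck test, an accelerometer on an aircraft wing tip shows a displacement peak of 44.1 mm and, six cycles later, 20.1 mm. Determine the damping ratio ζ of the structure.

0.0208

Logarithmic decrement δ = (1/n)·ln(x₀/x_n) = (1/6)·ln(44.1/20.1) = (1/6)·ln(2.194) = 0.1310.
ζ = δ/√(4π² + δ²) = 0.1310/√(39.48 + 0.0171) = 0.1310/6.285 = 0.02084.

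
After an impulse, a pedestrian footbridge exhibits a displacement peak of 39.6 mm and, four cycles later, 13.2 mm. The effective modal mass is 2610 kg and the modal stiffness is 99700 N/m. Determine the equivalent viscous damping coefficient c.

1410 N·s/m

Logarithmic decrement δ = (1/n)·ln(x₀/x_n) = (1/4)·ln(39.6/13.2) = (1/4)·ln(3.000) = 0.2747.
ζ = δ/√(4π² + δ²) = 0.2747/√(39.48 + 0.0754) = 0.2747/6.289 = 0.04367.
c = ζ · 2√(km) = 0.04367 × 2√(99700 × 2610) = 0.04367 × 32260 = 1409 N·s/m.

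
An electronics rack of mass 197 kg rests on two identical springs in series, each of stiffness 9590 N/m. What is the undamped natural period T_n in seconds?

1.27 s

Series springs: 1/k_eq = 2/9590, so k_eq = 9590/2 = 4795 N/m.
ω_n = √(k_eq/m) = √(4795/197) = √24.34 = 4.934 rad/s.
T_n = 2π/ω_n = 6.283/4.934 = 1.274 s.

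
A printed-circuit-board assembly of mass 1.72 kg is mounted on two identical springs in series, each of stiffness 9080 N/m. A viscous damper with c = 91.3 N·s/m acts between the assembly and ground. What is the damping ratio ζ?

Series springs: 1/k_eq = 2/9080, so k_eq = 9080/2 = 4540 N/m.
ω_n = √(k_eq/m) = √(4540/1.72) = 51.38 rad/s.
Critical damping c_c = 2√(k_eq·m) = 2√(4540 × 1.72) = 176.7 N·s/m, so ζ = c/c_c = 91.3/176.7 = 0.5166.

0.517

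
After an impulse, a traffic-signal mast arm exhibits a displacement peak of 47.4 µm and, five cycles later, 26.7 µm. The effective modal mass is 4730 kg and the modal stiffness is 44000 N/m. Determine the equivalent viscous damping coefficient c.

527 N·s/m

Logarithmic decrement δ = (1/n)·ln(x₀/x_n) = (1/5)·ln(47.4/26.7) = (1/5)·ln(1.775) = 0.1148.
ζ = δ/√(4π² + δ²) = 0.1148/√(39.48 + 0.0132) = 0.1148/6.284 = 0.01827.
c = ζ · 2√(km) = 0.01827 × 2√(44000 × 4730) = 0.01827 × 28850 = 527.0 N·s/m.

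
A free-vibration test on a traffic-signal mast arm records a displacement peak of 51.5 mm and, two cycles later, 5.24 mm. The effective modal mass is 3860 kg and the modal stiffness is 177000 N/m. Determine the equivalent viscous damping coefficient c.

9350 N·s/m

Logarithmic decrement δ = (1/n)·ln(x₀/x_n) = (1/2)·ln(51.5/5.24) = (1/2)·ln(9.828) = 1.143.
ζ = δ/√(4π² + δ²) = 1.143/√(39.48 + 1.31) = 1.143/6.386 = 0.1789.
c = ζ · 2√(km) = 0.1789 × 2√(177000 × 3860) = 0.1789 × 52280 = 9353 N·s/m.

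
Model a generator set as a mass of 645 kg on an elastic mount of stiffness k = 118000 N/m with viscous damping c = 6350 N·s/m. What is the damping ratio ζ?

ω_n = √(k/m) = √(118000/645) = 13.53 rad/s.
Critical damping c_c = 2√(k·m) = 2√(118000 × 645) = 17450 N·s/m, so ζ = c/c_c = 6350/17450 = 0.3639.

0.364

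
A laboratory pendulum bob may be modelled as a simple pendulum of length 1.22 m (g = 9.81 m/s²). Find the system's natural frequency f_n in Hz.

For a simple pendulum ω_n = √(g/L) = √(9.81/1.22) = √8.041 = 2.836 rad/s.
f_n = ω_n/(2π) = 2.836/6.283 = 0.4513 Hz.

0.451 Hz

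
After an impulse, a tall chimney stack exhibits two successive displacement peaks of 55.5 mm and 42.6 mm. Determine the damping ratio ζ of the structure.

Logarithmic decrement δ = (1/n)·ln(x₀/x_n) = (1/1)·ln(55.5/42.6) = (1/1)·ln(1.303) = 0.2645.
ζ = δ/√(4π² + δ²) = 0.2645/√(39.48 + 0.0700) = 0.2645/6.289 = 0.04206.

0.0421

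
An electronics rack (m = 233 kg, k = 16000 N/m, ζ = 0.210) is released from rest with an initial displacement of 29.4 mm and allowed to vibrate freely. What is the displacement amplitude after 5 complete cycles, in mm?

0.0345 mm

Logarithmic decrement δ = 2πζ/√(1 − ζ²) = 2π × 0.2100/√(1 − 0.0441) = 1.350.
After n cycles, x_n/x₀ = e^(−nδ), so x_5 = 29.4 × e^(−5 × 1.350) = 29.4 × 0.001173 = 0.03450 mm.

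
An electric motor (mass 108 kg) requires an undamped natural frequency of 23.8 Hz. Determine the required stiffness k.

2420000 N/m

ω_n = 2πf_n = 2π × 23.8 = 149.5 rad/s.
k = m·ω_n² = 108 × 149.5² = 108 × 22360 = 2415000 N/m.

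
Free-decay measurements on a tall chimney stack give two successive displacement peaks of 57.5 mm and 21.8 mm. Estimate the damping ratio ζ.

0.153

Logarithmic decrement δ = (1/n)·ln(x₀/x_n) = (1/1)·ln(57.5/21.8) = (1/1)·ln(2.638) = 0.9699.
ζ = δ/√(4π² + δ²) = 0.9699/√(39.48 + 0.941) = 0.9699/6.358 = 0.1526.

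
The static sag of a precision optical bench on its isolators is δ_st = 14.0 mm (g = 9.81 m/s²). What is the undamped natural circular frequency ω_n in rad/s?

ω_n = √(g/δ_st) = √(9.81/0.0140) = √700.7 = 26.47 rad/s.

26.5 rad/s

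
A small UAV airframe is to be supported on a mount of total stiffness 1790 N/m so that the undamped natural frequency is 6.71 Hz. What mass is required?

1.01 kg

ω_n = 2πf_n = 2π × 6.71 = 42.16 rad/s.
m = k/ω_n² = 1790/42.16² = 1790/1777 = 1.007 kg.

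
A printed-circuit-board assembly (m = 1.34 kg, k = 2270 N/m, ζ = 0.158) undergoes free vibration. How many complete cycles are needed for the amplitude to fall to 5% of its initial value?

Logarithmic decrement δ = 2πζ/√(1 − ζ²) = 2π × 0.1580/√(1 − 0.0250) = 1.005.
x_n/x₀ = e^(−nδ) ≤ 0.05; take ln: n ≥ ln(1/0.05)/δ = 2.996/1.005 = 2.980.
So 3 complete cycles are required.

3 cycles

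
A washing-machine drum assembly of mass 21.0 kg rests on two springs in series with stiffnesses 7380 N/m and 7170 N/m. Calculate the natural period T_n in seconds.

0.477 s

Series springs: 1/k_eq = 1/7380 + 1/7170 = 0.0002750, so k_eq = 3637 N/m.
ω_n = √(k_eq/m) = √(3637/21.0) = √173.2 = 13.16 rad/s.
T_n = 2π/ω_n = 6.283/13.16 = 0.4775 s.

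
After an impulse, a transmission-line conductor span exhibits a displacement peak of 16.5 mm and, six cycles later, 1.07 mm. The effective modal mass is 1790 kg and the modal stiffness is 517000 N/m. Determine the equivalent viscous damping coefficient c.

Logarithmic decrement δ = (1/n)·ln(x₀/x_n) = (1/6)·ln(16.5/1.07) = (1/6)·ln(15.42) = 0.4560.
ζ = δ/√(4π² + δ²) = 0.4560/√(39.48 + 0.208) = 0.4560/6.300 = 0.07238.
c = ζ · 2√(km) = 0.07238 × 2√(517000 × 1790) = 0.07238 × 60840 = 4404 N·s/m.

4400 N·s/m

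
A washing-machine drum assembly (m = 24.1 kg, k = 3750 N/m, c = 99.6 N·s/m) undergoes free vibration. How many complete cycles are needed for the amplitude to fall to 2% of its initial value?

ζ = c/(2√(km)) = 99.6/(2√(3750 × 24.1)) = 99.6/601.2 = 0.1657.
Logarithmic decrement δ = 2πζ/√(1 − ζ²) = 2π × 0.1657/√(1 − 0.0274) = 1.055.
x_n/x₀ = e^(−nδ) ≤ 0.02; take ln: n ≥ ln(1/0.02)/δ = 3.912/1.055 = 3.707.
So 4 complete cycles are required.

4 cycles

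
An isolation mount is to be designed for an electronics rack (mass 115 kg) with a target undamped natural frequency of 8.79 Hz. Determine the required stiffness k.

351000 N/m

ω_n = 2πf_n = 2π × 8.79 = 55.23 rad/s.
k = m·ω_n² = 115 × 55.23² = 115 × 3050 = 350800 N/m.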